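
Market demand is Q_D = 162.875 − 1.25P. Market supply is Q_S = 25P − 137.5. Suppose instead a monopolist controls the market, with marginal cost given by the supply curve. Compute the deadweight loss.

In inverse form: demand P = 130.3 − 0.8Q, supply P = 5.5 + 0.04Q.
Competitive equilibrium: 130.3 − 0.8Q = 5.5 + 0.04Q → Q* = 148.5714, P* = 11.4429.
Marginal revenue: MR = 130.3 − 1.6Q. Set MR = MC: 130.3 − 1.6Q = 5.5 + 0.04Q → Q_m = 76.0976.
Price P_m = 130.3 − 0.8·76.0976 = 69.4219; MC(Q_m) = 5.5 + 0.04·76.0976 = 8.5439.
Competitive Q* = 148.5714, so ΔQ = 72.4738; wedge = 69.4219 − 8.5439 = 60.878.
The triangle = ½ × 72.4738 × 60.878 = 2206.03.

2206.03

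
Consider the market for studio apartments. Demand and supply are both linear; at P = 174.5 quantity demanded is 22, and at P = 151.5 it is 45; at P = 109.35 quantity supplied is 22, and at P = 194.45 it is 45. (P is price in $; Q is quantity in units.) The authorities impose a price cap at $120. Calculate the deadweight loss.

$283.49

Demand slope = (151.5 − 174.5)/(45 − 22) = −1, so P = 196.5 − Q.
Supply slope = (194.45 − 109.35)/(45 − 22) = 3.7, so P = 27.95 + 3.7Q.
Competitive equilibrium: 196.5 − Q = 27.95 + 3.7Q → Q* = 35.8617, P* = 160.6383.
At the ceiling P = 120, quantity supplied = (120 − 27.95)/3.7 = 24.8784.
Willingness to pay at Q' = 24.8784: 196.5 − 1·24.8784 = 171.6216.
ΔQ = 35.8617 − 24.8784 = 10.9833; wedge = 171.6216 − 120 = 51.6216.
Deadweight loss = ½ × 10.9833 × 51.6216 = $283.49.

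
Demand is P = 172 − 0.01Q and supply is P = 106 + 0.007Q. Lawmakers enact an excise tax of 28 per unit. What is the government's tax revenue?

Competitive equilibrium: 172 − 0.01Q = 106 + 0.007Q → Q* = 3882.35294, P* = 133.17647.
With the tax, the buyer price exceeds the seller price by 28: (172 − 0.01Q) − (106 + 0.007Q) = 28 → Q' = 2235.29412.
Tax revenue = 28 × 2235.29412 = 62588.24.

62588.24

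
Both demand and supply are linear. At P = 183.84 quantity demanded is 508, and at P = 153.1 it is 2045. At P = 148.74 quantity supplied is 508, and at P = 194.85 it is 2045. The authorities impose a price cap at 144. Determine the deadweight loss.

Demand slope = (153.1 − 183.84)/(2045 − 508) = −0.02, so P = 194 − 0.02Q.
Supply slope = (194.85 − 148.74)/(2045 − 508) = 0.03, so P = 133.5 + 0.03Q.
Competitive equilibrium: 194 − 0.02Q = 133.5 + 0.03Q → Q* = 1210, P* = 169.8.
At the ceiling P = 144, quantity supplied = (144 − 133.5)/0.03 = 350.
Willingness to pay at Q' = 350: 194 − 0.02·350 = 187.
ΔQ = 1210 − 350 = 860; wedge = 187 − 144 = 43.
Welfare loss = ½ × 860 × 43 = 18490.

18490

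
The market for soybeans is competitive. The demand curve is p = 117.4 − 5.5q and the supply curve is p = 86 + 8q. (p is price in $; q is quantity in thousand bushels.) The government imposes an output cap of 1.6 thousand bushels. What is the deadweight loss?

Competitive equilibrium: 117.4 − 5.5q = 86 + 8q → q* = 2.3259, p* = 104.6074.
At q = 1.6: demand price = 117.4 − 5.5·1.6 = 108.6; supply price = 86 + 8·1.6 = 98.8.
Δq = 2.3259 − 1.6 = 0.7259; wedge = 108.6 − 98.8 = 9.8.
Deadweight loss = ½ × 0.7259 × 9.8 = $3.56 thousand.

$3.56 thousand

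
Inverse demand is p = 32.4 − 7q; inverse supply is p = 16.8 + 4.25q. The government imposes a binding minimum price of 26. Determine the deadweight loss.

Competitive equilibrium: 32.4 − 7q = 16.8 + 4.25q → q* = 1.3867, p* = 22.6933.
At the floor p = 26, quantity demanded = (32.4 − 26)/7 = 0.9143.
Sellers' marginal cost at q' = 0.9143: 16.8 + 4.25·0.9143 = 20.6858.
Δq = 1.3867 − 0.9143 = 0.4724; wedge = 26 − 20.6858 = 5.3142.
The triangle = ½ × 0.4724 × 5.3142 = 1.26.

1.26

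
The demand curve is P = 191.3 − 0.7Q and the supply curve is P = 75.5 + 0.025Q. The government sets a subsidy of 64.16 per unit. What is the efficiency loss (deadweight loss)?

Competitive equilibrium: 191.3 − 0.7Q = 75.5 + 0.025Q → Q* = 159.7241, P* = 79.4931.
The subsidy lowers effective supply by 64.16: P = 11.34 + 0.025Q.
New quantity: 191.3 − 0.7Q = 11.34 + 0.025Q → Q' = 248.2207.
Overproduction ΔQ = 248.2207 − 159.7241 = 88.4966; wedge = subsidy = 64.16.
DWL = ½ × 88.4966 × 64.16 = 2838.97.

2838.97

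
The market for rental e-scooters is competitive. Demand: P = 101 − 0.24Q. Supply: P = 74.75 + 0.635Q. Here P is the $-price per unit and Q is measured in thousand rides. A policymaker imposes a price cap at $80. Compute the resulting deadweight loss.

Competitive equilibrium: 101 − 0.24Q = 74.75 + 0.635Q → Q* = 30, P* = 93.8.
At the ceiling P = 80, quantity supplied = (80 − 74.75)/0.635 = 8.2677.
Willingness to pay at Q' = 8.2677: 101 − 0.24·8.2677 = 99.0158.
ΔQ = 30 − 8.2677 = 21.7323; wedge = 99.0158 − 80 = 19.0158.
Deadweight loss = ½ × 21.7323 × 19.0158 = $206.63 thousand.

$206.63 thousand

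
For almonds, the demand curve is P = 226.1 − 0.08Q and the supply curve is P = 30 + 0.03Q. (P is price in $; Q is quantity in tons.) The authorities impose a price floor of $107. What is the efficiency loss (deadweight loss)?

Competitive equilibrium: 226.1 − 0.08Q = 30 + 0.03Q → Q* = 1782.7273, P* = 83.4818.
At the floor P = 107, quantity demanded = (226.1 − 107)/0.08 = 1488.75.
Sellers' marginal cost at Q' = 1488.75: 30 + 0.03·1488.75 = 74.6625.
ΔQ = 1782.7273 − 1488.75 = 293.9773; wedge = 107 − 74.6625 = 32.3375.
Welfare loss = ½ × 293.9773 × 32.3375 = $4753.25.

$4753.25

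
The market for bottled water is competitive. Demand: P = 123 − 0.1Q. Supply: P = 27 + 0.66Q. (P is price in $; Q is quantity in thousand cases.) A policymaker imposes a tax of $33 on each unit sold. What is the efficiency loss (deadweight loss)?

Competitive equilibrium: 123 − 0.1Q = 27 + 0.66Q → Q* = 126.3158, P* = 110.3684.
With the tax, the buyer price exceeds the seller price by 33: (123 − 0.1Q) − (27 + 0.66Q) = 33 → Q' = 82.8947.
ΔQ = 126.3158 − 82.8947 = 43.4211; the wedge equals the tax, 33.
Welfare loss = ½ × 43.4211 × 33 = $716.45 thousand.

$716.45 thousand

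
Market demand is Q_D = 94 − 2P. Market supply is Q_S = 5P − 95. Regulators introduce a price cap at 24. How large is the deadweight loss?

In inverse form: demand P = 47 − 0.5Q, supply P = 19 + 0.2Q.
Competitive equilibrium: 47 − 0.5Q = 19 + 0.2Q → Q* = 40, P* = 27.
At the ceiling P = 24, quantity supplied = (24 − 19)/0.2 = 25.
Willingness to pay at Q' = 25: 47 − 0.5·25 = 34.5.
ΔQ = 40 − 25 = 15; wedge = 34.5 − 24 = 10.5.
DWL = ½ × 15 × 10.5 = 78.75.

78.75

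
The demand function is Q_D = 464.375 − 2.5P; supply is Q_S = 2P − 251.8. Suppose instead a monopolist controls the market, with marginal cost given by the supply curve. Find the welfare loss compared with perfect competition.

In inverse form: demand P = 185.75 − 0.4Q, supply P = 125.9 + 0.5Q.
Competitive equilibrium: 185.75 − 0.4Q = 125.9 + 0.5Q → Q* = 66.5, P* = 159.15.
Marginal revenue: MR = 185.75 − 0.8Q. Set MR = MC: 185.75 − 0.8Q = 125.9 + 0.5Q → Q_m = 46.0385.
Price P_m = 185.75 − 0.4·46.0385 = 167.3346; MC(Q_m) = 125.9 + 0.5·46.0385 = 148.9193.
Competitive Q* = 66.5, so ΔQ = 20.4615; wedge = 167.3346 − 148.9193 = 18.4153.
Deadweight loss = ½ × 20.4615 × 18.4153 = 188.40.

188.40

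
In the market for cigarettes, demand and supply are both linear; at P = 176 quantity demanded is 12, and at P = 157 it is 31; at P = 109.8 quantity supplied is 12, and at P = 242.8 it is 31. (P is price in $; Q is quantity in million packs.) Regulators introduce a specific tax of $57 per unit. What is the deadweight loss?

Demand slope = (157 − 176)/(31 − 12) = −1, so P = 188 − Q.
Supply slope = (242.8 − 109.8)/(31 − 12) = 7, so P = 25.8 + 7Q.
Competitive equilibrium: 188 − Q = 25.8 + 7Q → Q* = 20.275, P* = 167.725.
With the tax, the buyer price exceeds the seller price by 57: (188 − Q) − (25.8 + 7Q) = 57 → Q' = 13.15.
ΔQ = 20.275 − 13.15 = 7.125; the wedge equals the tax, 57.
DWL = ½ × 7.125 × 57 = $203.06 million.

$203.06 million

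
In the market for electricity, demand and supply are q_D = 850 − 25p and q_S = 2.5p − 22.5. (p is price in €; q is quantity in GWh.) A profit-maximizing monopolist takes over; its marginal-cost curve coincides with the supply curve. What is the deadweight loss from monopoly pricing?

In inverse form: demand p = 34 − 0.04q, supply p = 9 + 0.4q.
Competitive equilibrium: 34 − 0.04q = 9 + 0.4q → q* = 56.8182, p* = 31.7273.
Marginal revenue: MR = 34 − 0.08q. Set MR = MC: 34 − 0.08q = 9 + 0.4q → q_m = 52.0833.
Price p_m = 34 − 0.04·52.0833 = 31.9167; MC(q_m) = 9 + 0.4·52.0833 = 29.8333.
Competitive q* = 56.8182, so Δq = 4.7349; wedge = 31.9167 − 29.8333 = 2.0834.
The triangle = ½ × 4.7349 × 2.0834 = €4.93.

€4.93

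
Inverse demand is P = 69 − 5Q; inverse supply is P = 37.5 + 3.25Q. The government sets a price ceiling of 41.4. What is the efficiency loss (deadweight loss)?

28.28

Competitive equilibrium: 69 − 5Q = 37.5 + 3.25Q → Q* = 3.8182, P* = 49.9091.
At the ceiling P = 41.4, quantity supplied = (41.4 − 37.5)/3.25 = 1.2.
Willingness to pay at Q' = 1.2: 69 − 5·1.2 = 63.
ΔQ = 3.8182 − 1.2 = 2.6182; wedge = 63 − 41.4 = 21.6.
DWL = ½ × 2.6182 × 21.6 = 28.28.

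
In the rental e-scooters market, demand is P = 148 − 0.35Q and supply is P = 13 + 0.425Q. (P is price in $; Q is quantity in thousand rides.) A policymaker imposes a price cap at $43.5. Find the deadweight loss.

Competitive equilibrium: 148 − 0.35Q = 13 + 0.425Q → Q* = 174.1935, P* = 87.0323.
At the ceiling P = 43.5, quantity supplied = (43.5 − 13)/0.425 = 71.7647.
Willingness to pay at Q' = 71.7647: 148 − 0.35·71.7647 = 122.8824.
ΔQ = 174.1935 − 71.7647 = 102.4288; wedge = 122.8824 − 43.5 = 79.3824.
Welfare loss = ½ × 102.4288 × 79.3824 = $4065.52 thousand.

$4065.52 thousand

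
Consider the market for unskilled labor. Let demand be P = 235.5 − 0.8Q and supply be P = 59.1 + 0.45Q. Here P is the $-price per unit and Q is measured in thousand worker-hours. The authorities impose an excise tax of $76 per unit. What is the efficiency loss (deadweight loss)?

Competitive equilibrium: 235.5 − 0.8Q = 59.1 + 0.45Q → Q* = 141.12, P* = 122.604.
With the tax, the buyer price exceeds the seller price by 76: (235.5 − 0.8Q) − (59.1 + 0.45Q) = 76 → Q' = 80.32.
ΔQ = 141.12 − 80.32 = 60.8; the wedge equals the tax, 76.
Deadweight loss = ½ × 60.8 × 76 = $2310.40 thousand.

$2310.40 thousand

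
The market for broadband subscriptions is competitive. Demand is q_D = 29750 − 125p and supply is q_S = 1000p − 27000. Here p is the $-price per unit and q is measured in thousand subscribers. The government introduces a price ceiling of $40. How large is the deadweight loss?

$490888.89 thousand

In inverse form: demand p = 238 − 0.008q, supply p = 27 + 0.001q.
Competitive equilibrium: 238 − 0.008q = 27 + 0.001q → q* = 23444.4444, p* = 50.4444.
At the ceiling p = 40, quantity supplied = (40 − 27)/0.001 = 13000.
Willingness to pay at q' = 13000: 238 − 0.008·13000 = 134.
Δq = 23444.4444 − 13000 = 10444.4444; wedge = 134 − 40 = 94.
Deadweight loss = ½ × 10444.4444 × 94 = $490888.89 thousand.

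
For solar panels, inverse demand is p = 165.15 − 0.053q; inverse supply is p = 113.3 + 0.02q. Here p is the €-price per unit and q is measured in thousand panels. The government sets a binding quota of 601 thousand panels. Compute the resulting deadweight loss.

€435.84 thousand

Competitive equilibrium: 165.15 − 0.053q = 113.3 + 0.02q → q* = 710.274, p* = 127.5055.
At q = 601: demand price = 165.15 − 0.053·601 = 133.297; supply price = 113.3 + 0.02·601 = 125.32.
Δq = 710.274 − 601 = 109.274; wedge = 133.297 − 125.32 = 7.977.
Deadweight loss = ½ × 109.274 × 7.977 = €435.84 thousand.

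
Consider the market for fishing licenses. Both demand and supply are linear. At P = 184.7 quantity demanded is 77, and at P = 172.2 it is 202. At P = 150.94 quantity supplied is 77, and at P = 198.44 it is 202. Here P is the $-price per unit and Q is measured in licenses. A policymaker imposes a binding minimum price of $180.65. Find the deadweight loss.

$213.61

Demand slope = (172.2 − 184.7)/(202 − 77) = −0.1, so P = 192.4 − 0.1Q.
Supply slope = (198.44 − 150.94)/(202 − 77) = 0.38, so P = 121.68 + 0.38Q.
Competitive equilibrium: 192.4 − 0.1Q = 121.68 + 0.38Q → Q* = 147.3333, P* = 177.6667.
At the floor P = 180.65, quantity demanded = (192.4 − 180.65)/0.1 = 117.5.
Sellers' marginal cost at Q' = 117.5: 121.68 + 0.38·117.5 = 166.33.
ΔQ = 147.3333 − 117.5 = 29.8333; wedge = 180.65 − 166.33 = 14.32.
Welfare loss = ½ × 29.8333 × 14.32 = $213.61.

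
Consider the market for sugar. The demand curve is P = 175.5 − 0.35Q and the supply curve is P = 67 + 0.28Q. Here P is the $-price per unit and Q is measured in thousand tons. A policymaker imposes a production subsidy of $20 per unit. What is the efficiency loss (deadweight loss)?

Competitive equilibrium: 175.5 − 0.35Q = 67 + 0.28Q → Q* = 172.2222, P* = 115.2222.
The subsidy lowers effective supply by 20: P = 47 + 0.28Q.
New quantity: 175.5 − 0.35Q = 47 + 0.28Q → Q' = 203.9683.
Overproduction ΔQ = 203.9683 − 172.2222 = 31.7461; wedge = subsidy = 20.
DWL = ½ × 31.7461 × 20 = $317.46 thousand.

$317.46 thousand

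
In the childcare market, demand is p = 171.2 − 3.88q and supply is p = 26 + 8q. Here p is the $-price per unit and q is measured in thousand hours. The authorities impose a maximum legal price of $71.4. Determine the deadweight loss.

$254.62 thousand

Competitive equilibrium: 171.2 − 3.88q = 26 + 8q → q* = 12.2222, p* = 123.7778.
At the ceiling p = 71.4, quantity supplied = (71.4 − 26)/8 = 5.675.
Willingness to pay at q' = 5.675: 171.2 − 3.88·5.675 = 149.181.
Δq = 12.2222 − 5.675 = 6.5472; wedge = 149.181 − 71.4 = 77.781.
DWL = ½ × 6.5472 × 77.781 = $254.62 thousand.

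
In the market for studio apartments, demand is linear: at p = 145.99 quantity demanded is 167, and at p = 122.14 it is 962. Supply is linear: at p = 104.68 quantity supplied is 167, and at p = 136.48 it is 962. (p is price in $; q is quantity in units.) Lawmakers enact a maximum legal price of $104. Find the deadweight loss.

$12901.79

Demand slope = (122.14 − 145.99)/(962 − 167) = −0.03, so p = 151 − 0.03q.
Supply slope = (136.48 − 104.68)/(962 − 167) = 0.04, so p = 98 + 0.04q.
Competitive equilibrium: 151 − 0.03q = 98 + 0.04q → q* = 757.1429, p* = 128.2857.
At the ceiling p = 104, quantity supplied = (104 − 98)/0.04 = 150.
Willingness to pay at q' = 150: 151 − 0.03·150 = 146.5.
Δq = 757.1429 − 150 = 607.1429; wedge = 146.5 − 104 = 42.5.
Welfare loss = ½ × 607.1429 × 42.5 = $12901.79.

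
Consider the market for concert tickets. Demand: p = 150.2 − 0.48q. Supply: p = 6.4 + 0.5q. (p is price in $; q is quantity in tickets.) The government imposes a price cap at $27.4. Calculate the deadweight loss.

$5374.98

Competitive equilibrium: 150.2 − 0.48q = 6.4 + 0.5q → q* = 146.7347, p* = 79.7673.
At the ceiling p = 27.4, quantity supplied = (27.4 − 6.4)/0.5 = 42.
Willingness to pay at q' = 42: 150.2 − 0.48·42 = 130.04.
Δq = 146.7347 − 42 = 104.7347; wedge = 130.04 − 27.4 = 102.64.
Welfare loss = ½ × 104.7347 × 102.64 = $5374.98.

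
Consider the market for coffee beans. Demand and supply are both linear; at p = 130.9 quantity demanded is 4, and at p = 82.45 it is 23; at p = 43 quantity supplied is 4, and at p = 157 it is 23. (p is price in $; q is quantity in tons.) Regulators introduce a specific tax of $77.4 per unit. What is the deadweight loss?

Demand slope = (82.45 − 130.9)/(23 − 4) = −2.55, so p = 141.1 − 2.55q.
Supply slope = (157 − 43)/(23 − 4) = 6, so p = 19 + 6q.
Competitive equilibrium: 141.1 − 2.55q = 19 + 6q → q* = 14.2807, p* = 104.6842.
With the tax, the buyer price exceeds the seller price by 77.4: (141.1 − 2.55q) − (19 + 6q) = 77.4 → q' = 5.2281.
Δq = 14.2807 − 5.2281 = 9.0526; the wedge equals the tax, 77.4.
DWL = ½ × 9.0526 × 77.4 = $350.34.

$350.34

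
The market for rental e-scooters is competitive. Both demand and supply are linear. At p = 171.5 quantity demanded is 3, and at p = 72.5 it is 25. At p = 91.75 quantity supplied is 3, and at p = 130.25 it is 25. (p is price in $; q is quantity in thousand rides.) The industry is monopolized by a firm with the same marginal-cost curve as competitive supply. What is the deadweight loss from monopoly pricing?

Demand slope = (72.5 − 171.5)/(25 − 3) = −4.5, so p = 185 − 4.5q.
Supply slope = (130.25 − 91.75)/(25 − 3) = 1.75, so p = 86.5 + 1.75q.
Competitive equilibrium: 185 − 4.5q = 86.5 + 1.75q → q* = 15.76, p* = 114.08.
Marginal revenue: MR = 185 − 9q. Set MR = MC: 185 − 9q = 86.5 + 1.75q → q_m = 9.1628.
Price p_m = 185 − 4.5·9.1628 = 143.7674; MC(q_m) = 86.5 + 1.75·9.1628 = 102.5349.
Competitive q* = 15.76, so Δq = 6.5972; wedge = 143.7674 − 102.5349 = 41.2325.
Deadweight loss = ½ × 6.5972 × 41.2325 = $136.01 thousand.

$136.01 thousand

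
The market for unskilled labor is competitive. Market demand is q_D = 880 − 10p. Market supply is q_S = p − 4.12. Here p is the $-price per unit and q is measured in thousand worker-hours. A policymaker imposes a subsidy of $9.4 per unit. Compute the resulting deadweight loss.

$40.16 thousand

In inverse form: demand p = 88 − 0.1q, supply p = 4.12 + q.
Competitive equilibrium: 88 − 0.1q = 4.12 + q → q* = 76.2545, p* = 80.3745.
The subsidy lowers effective supply by 9.4: p = q − 5.28.
New quantity: 88 − 0.1q = q − 5.28 → q' = 84.8.
Overproduction Δq = 84.8 − 76.2545 = 8.5455; wedge = subsidy = 9.4.
The triangle = ½ × 8.5455 × 9.4 = $40.16 thousand.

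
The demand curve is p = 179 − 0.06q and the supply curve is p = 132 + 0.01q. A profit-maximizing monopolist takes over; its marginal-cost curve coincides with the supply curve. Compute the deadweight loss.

Competitive equilibrium: 179 − 0.06q = 132 + 0.01q → q* = 671.42857, p* = 138.71429.
Marginal revenue: MR = 179 − 0.12q. Set MR = MC: 179 − 0.12q = 132 + 0.01q → q_m = 361.53846.
Price p_m = 179 − 0.06·361.53846 = 157.30769; MC(q_m) = 132 + 0.01·361.53846 = 135.61538.
Competitive q* = 671.42857, so Δq = 309.89011; wedge = 157.30769 − 135.61538 = 21.69231.
DWL = ½ × 309.89011 × 21.69231 = 3361.12.

3361.12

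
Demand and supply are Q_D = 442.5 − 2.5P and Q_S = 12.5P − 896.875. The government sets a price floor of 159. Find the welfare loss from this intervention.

In inverse form: demand P = 177 − 0.4Q, supply P = 71.75 + 0.08Q.
Competitive equilibrium: 177 − 0.4Q = 71.75 + 0.08Q → Q* = 219.2708, P* = 89.2917.
At the floor P = 159, quantity demanded = (177 − 159)/0.4 = 45.
Sellers' marginal cost at Q' = 45: 71.75 + 0.08·45 = 75.35.
ΔQ = 219.2708 − 45 = 174.2708; wedge = 159 − 75.35 = 83.65.
The triangle = ½ × 174.2708 × 83.65 = 7288.88.

7288.88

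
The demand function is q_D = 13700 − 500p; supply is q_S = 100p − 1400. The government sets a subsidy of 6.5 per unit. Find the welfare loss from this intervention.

In inverse form: demand p = 27.4 − 0.002q, supply p = 14 + 0.01q.
Competitive equilibrium: 27.4 − 0.002q = 14 + 0.01q → q* = 1116.6667, p* = 25.1667.
The subsidy lowers effective supply by 6.5: p = 7.5 + 0.01q.
New quantity: 27.4 − 0.002q = 7.5 + 0.01q → q' = 1658.3333.
Overproduction Δq = 1658.3333 − 1116.6667 = 541.6666; wedge = subsidy = 6.5.
Welfare loss = ½ × 541.6666 × 6.5 = 1760.42.

1760.42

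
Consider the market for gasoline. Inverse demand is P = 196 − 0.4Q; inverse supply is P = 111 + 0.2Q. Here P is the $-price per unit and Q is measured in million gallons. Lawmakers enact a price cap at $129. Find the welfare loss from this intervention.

Competitive equilibrium: 196 − 0.4Q = 111 + 0.2Q → Q* = 141.6667, P* = 139.3333.
At the ceiling P = 129, quantity supplied = (129 − 111)/0.2 = 90.
Willingness to pay at Q' = 90: 196 − 0.4·90 = 160.
ΔQ = 141.6667 − 90 = 51.6667; wedge = 160 − 129 = 31.
Welfare loss = ½ × 51.6667 × 31 = $800.83 million.

$800.83 million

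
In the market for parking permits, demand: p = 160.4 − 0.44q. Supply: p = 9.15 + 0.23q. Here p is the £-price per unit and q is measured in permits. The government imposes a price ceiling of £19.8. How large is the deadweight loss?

£10786.80

Competitive equilibrium: 160.4 − 0.44q = 9.15 + 0.23q → q* = 225.74627, p* = 61.07164.
At the ceiling p = 19.8, quantity supplied = (19.8 − 9.15)/0.23 = 46.30435.
Willingness to pay at q' = 46.30435: 160.4 − 0.44·46.30435 = 140.02609.
Δq = 225.74627 − 46.30435 = 179.44192; wedge = 140.02609 − 19.8 = 120.22609.
Welfare loss = ½ × 179.44192 × 120.22609 = £10786.80.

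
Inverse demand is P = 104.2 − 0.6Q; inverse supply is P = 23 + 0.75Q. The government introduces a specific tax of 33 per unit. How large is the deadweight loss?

Competitive equilibrium: 104.2 − 0.6Q = 23 + 0.75Q → Q* = 60.1481, P* = 68.1111.
With the tax, the buyer price exceeds the seller price by 33: (104.2 − 0.6Q) − (23 + 0.75Q) = 33 → Q' = 35.7037.
ΔQ = 60.1481 − 35.7037 = 24.4444; the wedge equals the tax, 33.
Deadweight loss = ½ × 24.4444 × 33 = 403.33.

403.33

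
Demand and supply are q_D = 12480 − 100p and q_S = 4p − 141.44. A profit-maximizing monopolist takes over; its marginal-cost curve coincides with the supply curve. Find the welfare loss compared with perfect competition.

21.10

In inverse form: demand p = 124.8 − 0.01q, supply p = 35.36 + 0.25q.
Competitive equilibrium: 124.8 − 0.01q = 35.36 + 0.25q → q* = 344, p* = 121.36.
Marginal revenue: MR = 124.8 − 0.02q. Set MR = MC: 124.8 − 0.02q = 35.36 + 0.25q → q_m = 331.2593.
Price p_m = 124.8 − 0.01·331.2593 = 121.4874; MC(q_m) = 35.36 + 0.25·331.2593 = 118.1748.
Competitive q* = 344, so Δq = 12.7407; wedge = 121.4874 − 118.1748 = 3.3126.
Welfare loss = ½ × 12.7407 × 3.3126 = 21.10.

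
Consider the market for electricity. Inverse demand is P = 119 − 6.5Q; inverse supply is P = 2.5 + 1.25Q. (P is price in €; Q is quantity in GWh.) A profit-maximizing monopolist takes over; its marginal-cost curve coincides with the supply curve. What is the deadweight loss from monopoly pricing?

€182.19

Competitive equilibrium: 119 − 6.5Q = 2.5 + 1.25Q → Q* = 15.0323, P* = 21.2903.
Marginal revenue: MR = 119 − 13Q. Set MR = MC: 119 − 13Q = 2.5 + 1.25Q → Q_m = 8.1754.
Price P_m = 119 − 6.5·8.1754 = 65.8599; MC(Q_m) = 2.5 + 1.25·8.1754 = 12.7193.
Competitive Q* = 15.0323, so ΔQ = 6.8569; wedge = 65.8599 − 12.7193 = 53.1406.
The triangle = ½ × 6.8569 × 53.1406 = €182.19.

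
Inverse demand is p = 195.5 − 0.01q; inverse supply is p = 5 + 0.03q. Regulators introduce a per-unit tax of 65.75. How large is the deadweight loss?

Competitive equilibrium: 195.5 − 0.01q = 5 + 0.03q → q* = 4762.5, p* = 147.875.
With the tax, the buyer price exceeds the seller price by 65.75: (195.5 − 0.01q) − (5 + 0.03q) = 65.75 → q' = 3118.75.
Δq = 4762.5 − 3118.75 = 1643.75; the wedge equals the tax, 65.75.
The triangle = ½ × 1643.75 × 65.75 = 54038.28.

54038.28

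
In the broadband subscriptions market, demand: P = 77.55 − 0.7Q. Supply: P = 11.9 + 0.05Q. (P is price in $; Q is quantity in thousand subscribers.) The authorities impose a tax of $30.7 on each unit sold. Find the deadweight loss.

$628.33 thousand

Competitive equilibrium: 77.55 − 0.7Q = 11.9 + 0.05Q → Q* = 87.5333, P* = 16.2767.
With the tax, the buyer price exceeds the seller price by 30.7: (77.55 − 0.7Q) − (11.9 + 0.05Q) = 30.7 → Q' = 46.6.
ΔQ = 87.5333 − 46.6 = 40.9333; the wedge equals the tax, 30.7.
The triangle = ½ × 40.9333 × 30.7 = $628.33 thousand.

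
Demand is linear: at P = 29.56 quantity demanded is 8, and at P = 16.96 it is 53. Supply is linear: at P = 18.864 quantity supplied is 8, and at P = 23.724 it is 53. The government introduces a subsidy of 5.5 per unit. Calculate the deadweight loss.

38.98

Demand slope = (16.96 − 29.56)/(53 − 8) = −0.28, so P = 31.8 − 0.28Q.
Supply slope = (23.724 − 18.864)/(53 − 8) = 0.108, so P = 18 + 0.108Q.
Competitive equilibrium: 31.8 − 0.28Q = 18 + 0.108Q → Q* = 35.567, P* = 21.8412.
The subsidy lowers effective supply by 5.5: P = 12.5 + 0.108Q.
New quantity: 31.8 − 0.28Q = 12.5 + 0.108Q → Q' = 49.7423.
Overproduction ΔQ = 49.7423 − 35.567 = 14.1753; wedge = subsidy = 5.5.
Welfare loss = ½ × 14.1753 × 5.5 = 38.98.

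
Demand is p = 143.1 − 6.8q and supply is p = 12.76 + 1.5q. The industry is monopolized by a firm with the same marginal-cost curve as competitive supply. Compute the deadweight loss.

207.54

Competitive equilibrium: 143.1 − 6.8q = 12.76 + 1.5q → q* = 15.7036, p* = 36.3154.
Marginal revenue: MR = 143.1 − 13.6q. Set MR = MC: 143.1 − 13.6q = 12.76 + 1.5q → q_m = 8.6318.
Price p_m = 143.1 − 6.8·8.6318 = 84.4038; MC(q_m) = 12.76 + 1.5·8.6318 = 25.7077.
Competitive q* = 15.7036, so Δq = 7.0718; wedge = 84.4038 − 25.7077 = 58.6961.
DWL = ½ × 7.0718 × 58.6961 = 207.54.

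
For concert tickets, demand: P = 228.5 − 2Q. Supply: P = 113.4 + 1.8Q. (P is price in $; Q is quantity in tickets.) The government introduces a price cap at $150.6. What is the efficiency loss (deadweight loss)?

$175.94

Competitive equilibrium: 228.5 − 2Q = 113.4 + 1.8Q → Q* = 30.2895, P* = 167.9211.
At the ceiling P = 150.6, quantity supplied = (150.6 − 113.4)/1.8 = 20.6667.
Willingness to pay at Q' = 20.6667: 228.5 − 2·20.6667 = 187.1666.
ΔQ = 30.2895 − 20.6667 = 9.6228; wedge = 187.1666 − 150.6 = 36.5666.
DWL = ½ × 9.6228 × 36.5666 = $175.94.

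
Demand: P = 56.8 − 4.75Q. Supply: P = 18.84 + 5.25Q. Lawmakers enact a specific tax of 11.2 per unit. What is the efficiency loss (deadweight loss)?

6.272

Competitive equilibrium: 56.8 − 4.75Q = 18.84 + 5.25Q → Q* = 3.796, P* = 38.769.
With the tax, the buyer price exceeds the seller price by 11.2: (56.8 − 4.75Q) − (18.84 + 5.25Q) = 11.2 → Q' = 2.676.
ΔQ = 3.796 − 2.676 = 1.12; the wedge equals the tax, 11.2.
Deadweight loss = ½ × 1.12 × 11.2 = 6.272.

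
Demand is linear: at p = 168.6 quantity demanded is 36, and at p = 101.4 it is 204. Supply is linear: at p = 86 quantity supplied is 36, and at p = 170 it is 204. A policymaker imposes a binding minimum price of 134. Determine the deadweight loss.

Demand slope = (101.4 − 168.6)/(204 − 36) = −0.4, so p = 183 − 0.4q.
Supply slope = (170 − 86)/(204 − 36) = 0.5, so p = 68 + 0.5q.
Competitive equilibrium: 183 − 0.4q = 68 + 0.5q → q* = 127.7778, p* = 131.8889.
At the floor p = 134, quantity demanded = (183 − 134)/0.4 = 122.5.
Sellers' marginal cost at q' = 122.5: 68 + 0.5·122.5 = 129.25.
Δq = 127.7778 − 122.5 = 5.2778; wedge = 134 − 129.25 = 4.75.
Deadweight loss = ½ × 5.2778 × 4.75 = 12.53.

12.53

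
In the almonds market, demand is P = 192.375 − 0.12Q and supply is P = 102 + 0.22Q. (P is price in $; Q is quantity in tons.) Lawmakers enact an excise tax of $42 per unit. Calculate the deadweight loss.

$2594.12

Competitive equilibrium: 192.375 − 0.12Q = 102 + 0.22Q → Q* = 265.8088, P* = 160.4779.
With the tax, the buyer price exceeds the seller price by 42: (192.375 − 0.12Q) − (102 + 0.22Q) = 42 → Q' = 142.2794.
ΔQ = 265.8088 − 142.2794 = 123.5294; the wedge equals the tax, 42.
Welfare loss = ½ × 123.5294 × 42 = $2594.12.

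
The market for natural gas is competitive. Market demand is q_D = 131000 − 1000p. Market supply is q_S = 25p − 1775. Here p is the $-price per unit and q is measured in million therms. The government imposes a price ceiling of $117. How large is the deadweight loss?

$2013.69 million

In inverse form: demand p = 131 − 0.001q, supply p = 71 + 0.04q.
Competitive equilibrium: 131 − 0.001q = 71 + 0.04q → q* = 1463.4146, p* = 129.5366.
At the ceiling p = 117, quantity supplied = (117 − 71)/0.04 = 1150.
Willingness to pay at q' = 1150: 131 − 0.001·1150 = 129.85.
Δq = 1463.4146 − 1150 = 313.4146; wedge = 129.85 − 117 = 12.85.
Welfare loss = ½ × 313.4146 × 12.85 = $2013.69 million.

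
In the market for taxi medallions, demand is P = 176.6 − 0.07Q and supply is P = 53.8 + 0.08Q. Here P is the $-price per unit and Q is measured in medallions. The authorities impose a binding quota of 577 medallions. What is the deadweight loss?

$4380.21

Competitive equilibrium: 176.6 − 0.07Q = 53.8 + 0.08Q → Q* = 818.6667, P* = 119.2933.
At Q = 577: demand price = 176.6 − 0.07·577 = 136.21; supply price = 53.8 + 0.08·577 = 99.96.
ΔQ = 818.6667 − 577 = 241.6667; wedge = 136.21 − 99.96 = 36.25.
Deadweight loss = ½ × 241.6667 × 36.25 = $4380.21.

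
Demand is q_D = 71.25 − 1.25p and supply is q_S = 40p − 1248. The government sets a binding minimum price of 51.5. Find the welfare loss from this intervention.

245.54

In inverse form: demand p = 57 − 0.8q, supply p = 31.2 + 0.025q.
Competitive equilibrium: 57 − 0.8q = 31.2 + 0.025q → q* = 31.2727, p* = 31.9818.
At the floor p = 51.5, quantity demanded = (57 − 51.5)/0.8 = 6.875.
Sellers' marginal cost at q' = 6.875: 31.2 + 0.025·6.875 = 31.3719.
Δq = 31.2727 − 6.875 = 24.3977; wedge = 51.5 − 31.3719 = 20.1281.
The triangle = ½ × 24.3977 × 20.1281 = 245.54.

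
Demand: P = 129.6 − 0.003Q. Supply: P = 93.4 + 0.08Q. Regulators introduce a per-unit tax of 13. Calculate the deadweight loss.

Competitive equilibrium: 129.6 − 0.003Q = 93.4 + 0.08Q → Q* = 436.1446, P* = 128.2916.
With the tax, the buyer price exceeds the seller price by 13: (129.6 − 0.003Q) − (93.4 + 0.08Q) = 13 → Q' = 279.5181.
ΔQ = 436.1446 − 279.5181 = 156.6265; the wedge equals the tax, 13.
DWL = ½ × 156.6265 × 13 = 1018.07.

1018.07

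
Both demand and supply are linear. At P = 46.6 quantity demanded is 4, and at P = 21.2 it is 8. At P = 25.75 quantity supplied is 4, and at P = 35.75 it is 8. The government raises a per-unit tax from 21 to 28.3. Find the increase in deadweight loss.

Demand slope = (21.2 − 46.6)/(8 − 4) = −6.35, so P = 72 − 6.35Q.
Supply slope = (35.75 − 25.75)/(8 − 4) = 2.5, so P = 15.75 + 2.5Q.
Competitive equilibrium: 72 − 6.35Q = 15.75 + 2.5Q → Q* = 6.3559, P* = 31.6398.
For a per-unit tax t: ΔQ = t/8.85, so DWL = ½·t·(t/8.85) = t²/17.7.
At t = 21: DWL = 24.915. At t = 28.3: DWL = 45.248.
Increase = 45.248 − 24.915 = 20.33.

20.33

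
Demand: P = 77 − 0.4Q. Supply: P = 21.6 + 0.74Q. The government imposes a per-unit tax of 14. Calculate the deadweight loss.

85.96

Competitive equilibrium: 77 − 0.4Q = 21.6 + 0.74Q → Q* = 48.5965, P* = 57.5614.
With the tax, the buyer price exceeds the seller price by 14: (77 − 0.4Q) − (21.6 + 0.74Q) = 14 → Q' = 36.3158.
ΔQ = 48.5965 − 36.3158 = 12.2807; the wedge equals the tax, 14.
DWL = ½ × 12.2807 × 14 = 85.96.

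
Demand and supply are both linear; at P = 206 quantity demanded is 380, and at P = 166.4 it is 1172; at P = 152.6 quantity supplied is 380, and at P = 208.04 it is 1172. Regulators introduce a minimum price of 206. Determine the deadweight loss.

11881.50

Demand slope = (166.4 − 206)/(1172 − 380) = −0.05, so P = 225 − 0.05Q.
Supply slope = (208.04 − 152.6)/(1172 − 380) = 0.07, so P = 126 + 0.07Q.
Competitive equilibrium: 225 − 0.05Q = 126 + 0.07Q → Q* = 825, P* = 183.75.
At the floor P = 206, quantity demanded = (225 − 206)/0.05 = 380.
Sellers' marginal cost at Q' = 380: 126 + 0.07·380 = 152.6.
ΔQ = 825 − 380 = 445; wedge = 206 − 152.6 = 53.4.
The triangle = ½ × 445 × 53.4 = 11881.50.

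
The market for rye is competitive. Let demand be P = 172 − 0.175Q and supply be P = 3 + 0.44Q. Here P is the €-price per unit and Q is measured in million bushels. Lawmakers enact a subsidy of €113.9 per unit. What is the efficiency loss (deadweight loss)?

€10547.33 million

Competitive equilibrium: 172 − 0.175Q = 3 + 0.44Q → Q* = 274.7967, P* = 123.9106.
The subsidy lowers effective supply by 113.9: P = 0.44Q − 110.9.
New quantity: 172 − 0.175Q = 0.44Q − 110.9 → Q' = 460.
Overproduction ΔQ = 460 − 274.7967 = 185.2033; wedge = subsidy = 113.9.
The triangle = ½ × 185.2033 × 113.9 = €10547.33 million.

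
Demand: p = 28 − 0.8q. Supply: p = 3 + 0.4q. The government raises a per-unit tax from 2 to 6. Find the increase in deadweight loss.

Competitive equilibrium: 28 − 0.8q = 3 + 0.4q → q* = 20.8333, p* = 11.3333.
For a per-unit tax t: Δq = t/1.2, so DWL = ½·t·(t/1.2) = t²/2.4.
At t = 2: DWL = 1.667. At t = 6: DWL = 15.
Increase = 15 − 1.667 = 13.33.

13.33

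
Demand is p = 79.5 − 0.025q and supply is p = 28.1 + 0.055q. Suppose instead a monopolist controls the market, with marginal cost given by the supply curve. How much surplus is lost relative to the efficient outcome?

936.07

Competitive equilibrium: 79.5 − 0.025q = 28.1 + 0.055q → q* = 642.5, p* = 63.4375.
Marginal revenue: MR = 79.5 − 0.05q. Set MR = MC: 79.5 − 0.05q = 28.1 + 0.055q → q_m = 489.5238.
Price p_m = 79.5 − 0.025·489.5238 = 67.2619; MC(q_m) = 28.1 + 0.055·489.5238 = 55.0238.
Competitive q* = 642.5, so Δq = 152.9762; wedge = 67.2619 − 55.0238 = 12.2381.
Deadweight loss = ½ × 152.9762 × 12.2381 = 936.07.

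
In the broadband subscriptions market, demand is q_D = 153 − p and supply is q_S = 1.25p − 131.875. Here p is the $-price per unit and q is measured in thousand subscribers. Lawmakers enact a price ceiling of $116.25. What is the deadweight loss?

$150.96 thousand

In inverse form: demand p = 153 − q, supply p = 105.5 + 0.8q.
Competitive equilibrium: 153 − q = 105.5 + 0.8q → q* = 26.3889, p* = 126.6111.
At the ceiling p = 116.25, quantity supplied = (116.25 − 105.5)/0.8 = 13.4375.
Willingness to pay at q' = 13.4375: 153 − 1·13.4375 = 139.5625.
Δq = 26.3889 − 13.4375 = 12.9514; wedge = 139.5625 − 116.25 = 23.3125.
DWL = ½ × 12.9514 × 23.3125 = $150.96 thousand.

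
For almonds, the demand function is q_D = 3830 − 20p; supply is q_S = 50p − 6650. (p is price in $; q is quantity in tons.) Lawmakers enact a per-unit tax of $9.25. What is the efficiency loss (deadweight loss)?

$611.16

In inverse form: demand p = 191.5 − 0.05q, supply p = 133 + 0.02q.
Competitive equilibrium: 191.5 − 0.05q = 133 + 0.02q → q* = 835.7143, p* = 149.7143.
With the tax, the buyer price exceeds the seller price by 9.25: (191.5 − 0.05q) − (133 + 0.02q) = 9.25 → q' = 703.5714.
Δq = 835.7143 − 703.5714 = 132.1429; the wedge equals the tax, 9.25.
The triangle = ½ × 132.1429 × 9.25 = $611.16.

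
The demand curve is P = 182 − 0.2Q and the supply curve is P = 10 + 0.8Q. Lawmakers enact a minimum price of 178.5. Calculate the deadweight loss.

Competitive equilibrium: 182 − 0.2Q = 10 + 0.8Q → Q* = 172, P* = 147.6.
At the floor P = 178.5, quantity demanded = (182 − 178.5)/0.2 = 17.5.
Sellers' marginal cost at Q' = 17.5: 10 + 0.8·17.5 = 24.
ΔQ = 172 − 17.5 = 154.5; wedge = 178.5 − 24 = 154.5.
Welfare loss = ½ × 154.5 × 154.5 = 11935.125.

11935.125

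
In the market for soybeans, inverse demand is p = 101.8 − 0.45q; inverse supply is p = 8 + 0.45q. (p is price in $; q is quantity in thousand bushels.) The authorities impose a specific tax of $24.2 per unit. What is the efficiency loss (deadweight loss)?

Competitive equilibrium: 101.8 − 0.45q = 8 + 0.45q → q* = 104.2222, p* = 54.9.
With the tax, the buyer price exceeds the seller price by 24.2: (101.8 − 0.45q) − (8 + 0.45q) = 24.2 → q' = 77.3333.
Δq = 104.2222 − 77.3333 = 26.8889; the wedge equals the tax, 24.2.
The triangle = ½ × 26.8889 × 24.2 = $325.36 thousand.

$325.36 thousand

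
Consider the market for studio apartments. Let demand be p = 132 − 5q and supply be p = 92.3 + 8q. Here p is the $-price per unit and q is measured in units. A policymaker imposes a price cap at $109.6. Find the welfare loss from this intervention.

Competitive equilibrium: 132 − 5q = 92.3 + 8q → q* = 3.0538, p* = 116.7308.
At the ceiling p = 109.6, quantity supplied = (109.6 − 92.3)/8 = 2.1625.
Willingness to pay at q' = 2.1625: 132 − 5·2.1625 = 121.1875.
Δq = 3.0538 − 2.1625 = 0.8913; wedge = 121.1875 − 109.6 = 11.5875.
Deadweight loss = ½ × 0.8913 × 11.5875 = $5.16.

$5.16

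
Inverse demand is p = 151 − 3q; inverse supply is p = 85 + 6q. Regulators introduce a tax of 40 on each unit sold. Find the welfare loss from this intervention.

Competitive equilibrium: 151 − 3q = 85 + 6q → q* = 7.3333, p* = 129.
With the tax, the buyer price exceeds the seller price by 40: (151 − 3q) − (85 + 6q) = 40 → q' = 2.8889.
Δq = 7.3333 − 2.8889 = 4.4444; the wedge equals the tax, 40.
DWL = ½ × 4.4444 × 40 = 88.89.

88.89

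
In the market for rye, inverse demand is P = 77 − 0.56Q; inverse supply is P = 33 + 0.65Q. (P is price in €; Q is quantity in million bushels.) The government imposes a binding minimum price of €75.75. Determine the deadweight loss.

€704.80 million

Competitive equilibrium: 77 − 0.56Q = 33 + 0.65Q → Q* = 36.3636, P* = 56.6364.
At the floor P = 75.75, quantity demanded = (77 − 75.75)/0.56 = 2.2321.
Sellers' marginal cost at Q' = 2.2321: 33 + 0.65·2.2321 = 34.4509.
ΔQ = 36.3636 − 2.2321 = 34.1315; wedge = 75.75 − 34.4509 = 41.2991.
DWL = ½ × 34.1315 × 41.2991 = €704.80 million.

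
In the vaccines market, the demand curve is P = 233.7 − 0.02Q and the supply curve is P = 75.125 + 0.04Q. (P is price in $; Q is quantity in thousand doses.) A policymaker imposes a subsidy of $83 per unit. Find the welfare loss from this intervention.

$57408.33 thousand

Competitive equilibrium: 233.7 − 0.02Q = 75.125 + 0.04Q → Q* = 2642.9167, P* = 180.8417.
The subsidy lowers effective supply by 83: P = 0.04Q − 7.875.
New quantity: 233.7 − 0.02Q = 0.04Q − 7.875 → Q' = 4026.25.
Overproduction ΔQ = 4026.25 − 2642.9167 = 1383.3333; wedge = subsidy = 83.
Deadweight loss = ½ × 1383.3333 × 83 = $57408.33 thousand.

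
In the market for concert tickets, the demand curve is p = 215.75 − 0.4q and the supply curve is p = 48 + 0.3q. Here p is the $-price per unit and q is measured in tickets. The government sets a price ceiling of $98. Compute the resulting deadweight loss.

Competitive equilibrium: 215.75 − 0.4q = 48 + 0.3q → q* = 239.6429, p* = 119.8929.
At the ceiling p = 98, quantity supplied = (98 − 48)/0.3 = 166.6667.
Willingness to pay at q' = 166.6667: 215.75 − 0.4·166.6667 = 149.0833.
Δq = 239.6429 − 166.6667 = 72.9762; wedge = 149.0833 − 98 = 51.0833.
Deadweight loss = ½ × 72.9762 × 51.0833 = $1863.93.

$1863.93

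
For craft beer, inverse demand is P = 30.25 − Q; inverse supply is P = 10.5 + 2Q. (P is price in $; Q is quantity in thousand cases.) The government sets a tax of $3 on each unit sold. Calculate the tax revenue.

Competitive equilibrium: 30.25 − Q = 10.5 + 2Q → Q* = 6.5833, P* = 23.6667.
With the tax, the buyer price exceeds the seller price by 3: (30.25 − Q) − (10.5 + 2Q) = 3 → Q' = 5.5833.
Tax revenue = 3 × 5.5833 = $16.75 thousand.

$16.75 thousand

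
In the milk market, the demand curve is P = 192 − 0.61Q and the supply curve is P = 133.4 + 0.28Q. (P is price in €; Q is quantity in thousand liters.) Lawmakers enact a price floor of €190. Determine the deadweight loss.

Competitive equilibrium: 192 − 0.61Q = 133.4 + 0.28Q → Q* = 65.8427, P* = 151.836.
At the floor P = 190, quantity demanded = (192 − 190)/0.61 = 3.2787.
Sellers' marginal cost at Q' = 3.2787: 133.4 + 0.28·3.2787 = 134.318.
ΔQ = 65.8427 − 3.2787 = 62.564; wedge = 190 − 134.318 = 55.682.
DWL = ½ × 62.564 × 55.682 = €1741.84 thousand.

€1741.84 thousand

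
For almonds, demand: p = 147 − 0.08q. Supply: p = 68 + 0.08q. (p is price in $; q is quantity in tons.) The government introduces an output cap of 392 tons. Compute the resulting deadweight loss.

$828.245

Competitive equilibrium: 147 − 0.08q = 68 + 0.08q → q* = 493.75, p* = 107.5.
At q = 392: demand price = 147 − 0.08·392 = 115.64; supply price = 68 + 0.08·392 = 99.36.
Δq = 493.75 − 392 = 101.75; wedge = 115.64 − 99.36 = 16.28.
The triangle = ½ × 101.75 × 16.28 = $828.245.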